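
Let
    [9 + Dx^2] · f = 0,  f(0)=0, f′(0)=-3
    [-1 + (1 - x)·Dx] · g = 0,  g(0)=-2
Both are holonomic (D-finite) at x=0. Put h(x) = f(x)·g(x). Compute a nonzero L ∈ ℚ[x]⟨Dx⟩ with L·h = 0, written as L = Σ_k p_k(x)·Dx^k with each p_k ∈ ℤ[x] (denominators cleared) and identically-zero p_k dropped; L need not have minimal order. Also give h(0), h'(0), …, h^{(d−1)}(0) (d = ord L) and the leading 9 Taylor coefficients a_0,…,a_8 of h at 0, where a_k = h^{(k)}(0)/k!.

L = (-9 + 9·x) + 2·Dx + (-1 + x)·Dx^2  (order 2).
h: a_k = 0, 6, 6, -3, -3, 21/20, 21/20, 51/280, 51/280, …
ICs: h(0) = 0, h′(0) = 6.

f: a_k = 0, -3, 0, 9/2, 0, -81/40, 0, 243/560, 0, …
g: a_k = -2, -2, -2, -2, -2, -2, -2, -2, -2, …
h₀=f·g: eliminate ⇒ L₀, order ≤ 2·1.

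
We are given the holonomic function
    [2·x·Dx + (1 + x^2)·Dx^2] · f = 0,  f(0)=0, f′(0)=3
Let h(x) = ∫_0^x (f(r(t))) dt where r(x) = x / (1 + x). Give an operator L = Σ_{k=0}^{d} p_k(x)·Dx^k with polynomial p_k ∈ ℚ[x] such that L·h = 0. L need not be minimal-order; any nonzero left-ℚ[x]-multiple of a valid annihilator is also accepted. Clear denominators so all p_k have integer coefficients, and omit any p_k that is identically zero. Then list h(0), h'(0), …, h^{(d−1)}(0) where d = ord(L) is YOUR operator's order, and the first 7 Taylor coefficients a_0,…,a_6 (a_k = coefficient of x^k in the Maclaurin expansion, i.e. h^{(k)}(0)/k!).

f: a_k = 0, 3, 0, -1, 0, 3/5, 0, …
L₀ from L_f via x↦r, Dx↦r'^{-1}Dx.
∫: right-multiply L₀ by Dx.
L = (2 + 4·x)·Dx^2 + (1 + 2·x + 2·x^2)·Dx^3  (order 3).
h: a_k = 0, 0, 3/2, -1, 1/2, 0, -2/5, …
ICs: h(0) = 0, h′(0) = 0, h′′(0) = 3.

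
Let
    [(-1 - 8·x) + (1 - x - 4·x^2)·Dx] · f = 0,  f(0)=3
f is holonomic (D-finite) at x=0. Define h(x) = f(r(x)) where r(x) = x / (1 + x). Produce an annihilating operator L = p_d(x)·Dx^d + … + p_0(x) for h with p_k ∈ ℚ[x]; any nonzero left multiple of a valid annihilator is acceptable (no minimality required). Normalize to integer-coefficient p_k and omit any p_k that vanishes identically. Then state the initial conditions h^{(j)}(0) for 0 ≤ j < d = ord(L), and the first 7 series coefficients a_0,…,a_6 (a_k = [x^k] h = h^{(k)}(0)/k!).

L = (1 + 9·x) + (-1 - 2·x + 3·x^2 + 4·x^3)·Dx  (order 1).
h: a_k = 3, 3, 12, 0, 48, -48, 240, …
ICs: h(0) = 3.

f: a_k = 3, 3, 15, 27, 87, 195, 543, …
f∘r: x↦r, Dx↦Dx/r' in L_f ⇒ L₀.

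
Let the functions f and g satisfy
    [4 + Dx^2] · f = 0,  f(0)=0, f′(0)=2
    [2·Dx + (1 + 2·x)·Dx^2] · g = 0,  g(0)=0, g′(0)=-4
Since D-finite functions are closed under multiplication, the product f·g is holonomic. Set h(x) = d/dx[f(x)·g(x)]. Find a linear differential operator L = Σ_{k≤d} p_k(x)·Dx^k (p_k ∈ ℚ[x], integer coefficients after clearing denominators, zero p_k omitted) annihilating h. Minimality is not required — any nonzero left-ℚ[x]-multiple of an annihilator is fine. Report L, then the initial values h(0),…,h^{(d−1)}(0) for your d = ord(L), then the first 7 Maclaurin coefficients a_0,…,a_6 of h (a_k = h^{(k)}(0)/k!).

L = (-400 - 1408·x - 2688·x^2 + 1536·x^3 + 11008·x^4 + 12288·x^5 + 4096·x^6) + (-192 - 512·x + 640·x^2 + 3840·x^3 + 5120·x^4 + 2048·x^5)·Dx + (-112 - 352·x - 224·x^2 + 2304·x^3 + 6272·x^4 + 6144·x^5 + 2048·x^6)·Dx^2 + (-48 - 128·x + 160·x^2 + 960·x^3 + 1280·x^4 + 512·x^5)·Dx^3 + (-3 + 112·x^2 + 480·x^3 + 880·x^4 + 768·x^5 + 256·x^6)·Dx^4  (order 4).
h: a_k = 0, -16, 24, -64/3, 160/3, -352/3, 3472/15, …
ICs: h(0) = 0, h′(0) = -16, h′′(0) = 48, h′′′(0) = -128.

f: a_k = 0, 2, 0, -4/3, 0, 4/15, 0, …
g: a_k = 0, -4, 4, -16/3, 8, -64/5, 64/3, …
Sym-product of L_f,L_g gives L₀ (≤ ord 4).
Differentiate: ansatz ord ≤ ord L₀ ⇒ L.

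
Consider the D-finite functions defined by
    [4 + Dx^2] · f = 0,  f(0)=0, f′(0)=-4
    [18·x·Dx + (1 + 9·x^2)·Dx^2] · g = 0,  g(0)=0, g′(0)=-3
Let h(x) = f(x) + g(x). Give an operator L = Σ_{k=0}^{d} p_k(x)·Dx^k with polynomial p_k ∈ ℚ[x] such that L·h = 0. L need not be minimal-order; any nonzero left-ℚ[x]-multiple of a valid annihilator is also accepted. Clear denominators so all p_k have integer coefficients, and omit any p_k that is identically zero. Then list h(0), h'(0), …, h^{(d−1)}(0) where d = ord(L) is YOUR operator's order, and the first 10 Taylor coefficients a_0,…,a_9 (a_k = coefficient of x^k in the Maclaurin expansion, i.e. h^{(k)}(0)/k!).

L = (-3744·x + 37584·x^3 + 11664·x^5)·Dx + (-28 + 864·x^2 + 10692·x^4 + 5832·x^6)·Dx^2 + (-936·x + 9396·x^3 + 2916·x^5)·Dx^3 + (-7 + 216·x^2 + 2673·x^4 + 1458·x^6)·Dx^4  (order 4).
h: a_k = 0, -7, 0, 35/3, 0, -737/15, 0, 98431/315, 0, -6200153/2835, …
ICs: h(0) = 0, h′(0) = -7, h′′(0) = 0, h′′′(0) = 70.

f: a_k = 0, -4, 0, 8/3, 0, -8/15, 0, 16/315, 0, -8/2835, …
g: a_k = 0, -3, 0, 9, 0, -243/5, 0, 2187/7, 0, -2187, …
L₀ := lclm(L_f,L_g); ord L₀ ≤ 2+2.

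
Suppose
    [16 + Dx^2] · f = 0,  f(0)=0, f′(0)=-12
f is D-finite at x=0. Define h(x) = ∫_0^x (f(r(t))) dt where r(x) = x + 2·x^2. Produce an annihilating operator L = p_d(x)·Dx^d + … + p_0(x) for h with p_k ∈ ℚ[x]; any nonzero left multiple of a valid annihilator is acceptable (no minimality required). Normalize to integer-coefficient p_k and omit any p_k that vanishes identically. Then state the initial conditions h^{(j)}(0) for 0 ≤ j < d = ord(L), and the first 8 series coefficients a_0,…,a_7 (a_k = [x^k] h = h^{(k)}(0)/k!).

L = (16 + 192·x + 768·x^2 + 1024·x^3)·Dx - 4·Dx^2 + (1 + 4·x)·Dx^3  (order 3).
h: a_k = 0, 0, -6, -8, 8, 192/5, 896/15, 0, …
ICs: h(0) = 0, h′(0) = 0, h′′(0) = -12.

f: a_k = 0, -12, 0, 32, 0, -128/5, 0, 1024/105, …
f∘r: x↦r, Dx↦Dx/r' in L_f ⇒ L₀.
Integrate: L := L₀·Dx.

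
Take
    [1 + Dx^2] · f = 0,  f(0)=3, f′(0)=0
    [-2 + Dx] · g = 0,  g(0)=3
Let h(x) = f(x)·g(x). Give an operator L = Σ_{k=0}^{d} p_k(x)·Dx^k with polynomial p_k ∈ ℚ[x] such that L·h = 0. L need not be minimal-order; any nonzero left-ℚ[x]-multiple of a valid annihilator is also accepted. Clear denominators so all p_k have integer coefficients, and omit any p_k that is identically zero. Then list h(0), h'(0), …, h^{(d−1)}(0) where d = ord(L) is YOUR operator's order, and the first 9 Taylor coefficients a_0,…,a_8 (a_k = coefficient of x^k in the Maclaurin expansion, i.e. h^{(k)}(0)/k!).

f: a_k = 3, 0, -3/2, 0, 1/8, 0, -1/240, 0, 1/13440, …
g: a_k = 3, 6, 6, 4, 2, 4/5, 4/15, 8/105, 2/105, …
f·g: L₀ = L_f ⊗_s L_g, ord ≤ 2·1.
L = 5 - 4·Dx + Dx^2  (order 2).
h: a_k = 9, 18, 27/2, 3, -21/8, -57/20, -117/80, -139/280, -527/4480, …
ICs: h(0) = 9, h′(0) = 18.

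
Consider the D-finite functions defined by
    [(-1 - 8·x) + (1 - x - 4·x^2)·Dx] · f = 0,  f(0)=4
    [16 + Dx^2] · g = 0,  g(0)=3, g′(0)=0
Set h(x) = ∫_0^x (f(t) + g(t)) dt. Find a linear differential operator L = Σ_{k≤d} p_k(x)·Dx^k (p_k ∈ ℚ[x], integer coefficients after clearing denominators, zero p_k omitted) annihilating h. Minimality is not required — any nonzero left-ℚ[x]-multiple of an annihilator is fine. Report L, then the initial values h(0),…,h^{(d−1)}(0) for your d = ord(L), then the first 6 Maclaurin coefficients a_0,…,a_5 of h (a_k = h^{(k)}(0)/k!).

L = (560 + 4608·x + 1664·x^2 + 6144·x^3 + 10240·x^4 + 16384·x^5)·Dx + (-208 + 272·x + 896·x^2 - 1408·x^3 - 1536·x^4 + 6144·x^5 + 8192·x^6)·Dx^2 + (35 + 288·x + 104·x^2 + 384·x^3 + 640·x^4 + 1024·x^5)·Dx^3 + (-13 + 17·x + 56·x^2 - 88·x^3 - 96·x^4 + 384·x^5 + 512·x^6)·Dx^4  (order 4).
h: a_k = 0, 7, 2, -4/3, 9, 148/5, …
ICs: h(0) = 0, h′(0) = 7, h′′(0) = 4, h′′′(0) = -8.

f: a_k = 4, 4, 20, 36, 116, 260, …
g: a_k = 3, 0, -24, 0, 32, 0, …
Weyl lclm of L_f,L_g ⇒ L₀ (ord ≤ 3).
h=∫₀ˣh₀: take L = L₀·Dx.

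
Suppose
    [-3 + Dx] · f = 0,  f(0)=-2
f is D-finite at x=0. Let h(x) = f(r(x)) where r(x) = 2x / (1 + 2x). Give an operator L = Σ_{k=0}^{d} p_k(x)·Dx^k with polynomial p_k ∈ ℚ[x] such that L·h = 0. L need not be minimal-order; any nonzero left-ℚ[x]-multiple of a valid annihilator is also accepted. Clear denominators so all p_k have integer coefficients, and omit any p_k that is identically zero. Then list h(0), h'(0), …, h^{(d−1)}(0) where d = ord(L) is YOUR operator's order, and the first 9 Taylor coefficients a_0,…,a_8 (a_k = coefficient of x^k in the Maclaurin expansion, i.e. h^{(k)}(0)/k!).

f: a_k = -2, -6, -9, -9, -27/4, -81/20, -81/40, -243/280, -729/2240, …
Change of var in L_f (x↦r) gives L₀.
L = -6 + (1 + 4·x + 4·x^2)·Dx  (order 1).
h: a_k = -2, -12, -12, 24, -12, -168/5, 552/5, -6576/35, 6492/35, …
ICs: h(0) = -2.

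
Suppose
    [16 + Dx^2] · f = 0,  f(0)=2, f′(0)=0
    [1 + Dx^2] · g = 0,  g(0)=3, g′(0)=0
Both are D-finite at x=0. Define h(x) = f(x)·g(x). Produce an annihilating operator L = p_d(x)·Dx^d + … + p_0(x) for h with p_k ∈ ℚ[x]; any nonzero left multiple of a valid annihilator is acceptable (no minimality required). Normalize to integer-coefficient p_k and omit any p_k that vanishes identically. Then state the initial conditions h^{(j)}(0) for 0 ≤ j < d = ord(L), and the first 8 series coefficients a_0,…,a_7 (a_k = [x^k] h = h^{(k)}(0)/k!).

L = 225 + 34·Dx^2 + Dx^4  (order 4).
h: a_k = 6, 0, -51, 0, 353/4, 0, -8177/120, 0, …
ICs: h(0) = 6, h′(0) = 0, h′′(0) = -102, h′′′(0) = 0.

f: a_k = 2, 0, -16, 0, 64/3, 0, -512/45, 0, …
g: a_k = 3, 0, -3/2, 0, 1/8, 0, -1/240, 0, …
L₀ := L_f ⊗_s L_g (sym. prod.), ord ≤ 4.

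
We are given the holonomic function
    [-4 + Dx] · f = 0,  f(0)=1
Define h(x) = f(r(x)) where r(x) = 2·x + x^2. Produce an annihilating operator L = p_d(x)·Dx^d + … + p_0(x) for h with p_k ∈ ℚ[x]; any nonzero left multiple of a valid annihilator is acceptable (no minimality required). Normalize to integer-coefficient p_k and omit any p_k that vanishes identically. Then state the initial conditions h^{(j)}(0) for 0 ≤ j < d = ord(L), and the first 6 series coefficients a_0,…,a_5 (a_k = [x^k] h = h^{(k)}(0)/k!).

f: a_k = 1, 4, 8, 32/3, 32/3, 128/15, …
Substitute x→r, Dx→(1/r')Dx; clear ⇒ L₀.
L = (-8 - 8·x) + Dx  (order 1).
h: a_k = 1, 8, 36, 352/3, 920/3, 3392/5, …
ICs: h(0) = 1.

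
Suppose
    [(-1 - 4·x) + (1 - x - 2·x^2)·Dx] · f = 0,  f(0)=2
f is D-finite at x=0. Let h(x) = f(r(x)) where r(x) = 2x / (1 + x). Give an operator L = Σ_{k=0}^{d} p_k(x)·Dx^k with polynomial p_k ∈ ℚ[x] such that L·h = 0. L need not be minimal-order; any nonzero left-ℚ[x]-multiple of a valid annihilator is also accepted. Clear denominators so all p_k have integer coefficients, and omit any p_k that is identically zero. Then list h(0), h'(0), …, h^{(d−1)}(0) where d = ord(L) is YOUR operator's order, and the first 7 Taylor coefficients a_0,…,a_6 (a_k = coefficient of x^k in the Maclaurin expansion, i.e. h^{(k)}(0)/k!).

f: a_k = 2, 2, 6, 10, 22, 42, 86, …
f∘r: x↦r, Dx↦Dx/r' in L_f ⇒ L₀.
L = (2 + 18·x) + (-1 - x + 9·x^2 + 9·x^3)·Dx  (order 1).
h: a_k = 2, 4, 20, 36, 180, 324, 1620, …
ICs: h(0) = 2.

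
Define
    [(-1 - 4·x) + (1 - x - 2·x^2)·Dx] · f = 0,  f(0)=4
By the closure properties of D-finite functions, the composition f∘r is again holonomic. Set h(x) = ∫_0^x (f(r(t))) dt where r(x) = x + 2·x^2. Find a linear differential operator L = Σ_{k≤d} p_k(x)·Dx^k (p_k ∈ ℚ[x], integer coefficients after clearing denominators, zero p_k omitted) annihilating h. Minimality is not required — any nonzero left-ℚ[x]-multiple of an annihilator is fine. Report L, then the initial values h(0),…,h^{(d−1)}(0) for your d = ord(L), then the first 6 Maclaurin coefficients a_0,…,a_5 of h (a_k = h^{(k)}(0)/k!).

L = (1 + 8·x + 24·x^2 + 32·x^3)·Dx + (-1 + x + 4·x^2 + 8·x^3 + 8·x^4)·Dx^2  (order 2).
h: a_k = 0, 4, 2, 20/3, 17, 212/5, …
ICs: h(0) = 0, h′(0) = 4.

f: a_k = 4, 4, 12, 20, 44, 84, …
Substitute x→r, Dx→(1/r')Dx; clear ⇒ L₀.
h=∫₀ˣh₀: take L = L₀·Dx.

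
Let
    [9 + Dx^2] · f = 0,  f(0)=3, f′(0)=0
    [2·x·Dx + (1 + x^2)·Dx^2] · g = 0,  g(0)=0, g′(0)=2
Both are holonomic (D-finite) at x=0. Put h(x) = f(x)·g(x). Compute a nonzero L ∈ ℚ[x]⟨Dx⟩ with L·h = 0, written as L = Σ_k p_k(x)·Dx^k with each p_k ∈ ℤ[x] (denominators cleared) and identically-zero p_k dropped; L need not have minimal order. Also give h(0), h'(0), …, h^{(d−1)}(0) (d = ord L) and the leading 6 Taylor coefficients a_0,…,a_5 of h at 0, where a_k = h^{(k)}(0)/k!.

f: a_k = 3, 0, -27/2, 0, 81/8, 0, …
g: a_k = 0, 2, 0, -2/3, 0, 2/5, …
L₀ := L_f ⊗_s L_g (sym. prod.), ord ≤ 4.
L = (1170 + 3834·x^2 + 4779·x^4 + 2916·x^6 + 729·x^8) + (396·x + 1044·x^3 + 972·x^5 + 324·x^7)·Dx + (220 + 768·x^2 + 1026·x^4 + 648·x^6 + 162·x^8)·Dx^2 + (44·x + 116·x^3 + 108·x^5 + 36·x^7)·Dx^3 + (10 + 38·x^2 + 55·x^4 + 36·x^6 + 9·x^8)·Dx^4  (order 4).
h: a_k = 0, 6, 0, -29, 0, 609/20, …
ICs: h(0) = 0, h′(0) = 6, h′′(0) = 0, h′′′(0) = -174.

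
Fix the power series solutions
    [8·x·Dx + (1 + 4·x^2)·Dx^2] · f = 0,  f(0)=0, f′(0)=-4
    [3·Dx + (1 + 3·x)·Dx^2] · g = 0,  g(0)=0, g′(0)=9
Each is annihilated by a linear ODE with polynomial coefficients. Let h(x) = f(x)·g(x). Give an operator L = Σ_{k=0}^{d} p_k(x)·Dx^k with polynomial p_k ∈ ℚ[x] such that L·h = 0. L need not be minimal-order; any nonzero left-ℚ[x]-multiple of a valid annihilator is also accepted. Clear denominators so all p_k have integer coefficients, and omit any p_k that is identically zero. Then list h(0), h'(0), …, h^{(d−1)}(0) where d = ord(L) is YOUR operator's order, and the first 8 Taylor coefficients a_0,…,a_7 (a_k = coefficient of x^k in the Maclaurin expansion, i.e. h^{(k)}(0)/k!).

L = (1632 + 8496·x + 23040·x^2 + 110016·x^3 + 207360·x^4 + 269568·x^5 + 82944·x^7)·Dx + (418 + 6672·x + 44112·x^2 + 151488·x^3 + 393984·x^4 + 642816·x^5 + 725760·x^6 + 82944·x^7 + 290304·x^8)·Dx^2 + (204 + 1844·x + 12096·x^2 + 47408·x^3 + 122880·x^4 + 240192·x^5 + 331776·x^6 + 361728·x^7 + 82944·x^8 + 165888·x^9)·Dx^3 + (25 + 246·x + 1217·x^2 + 4128·x^3 + 10624·x^4 + 22080·x^5 + 34272·x^6 + 41472·x^7 + 43776·x^8 + 13824·x^9 + 20736·x^10)·Dx^4  (order 4).
h: a_k = 0, 0, -36, 54, -60, 171, -2772/5, 6534/5, …
ICs: h(0) = 0, h′(0) = 0, h′′(0) = -72, h′′′(0) = 324.

f: a_k = 0, -4, 0, 16/3, 0, -64/5, 0, 256/7, …
g: a_k = 0, 9, -27/2, 27, -243/4, 729/5, -729/2, 6561/7, …
h₀=f·g: eliminate ⇒ L₀, order ≤ 2·2.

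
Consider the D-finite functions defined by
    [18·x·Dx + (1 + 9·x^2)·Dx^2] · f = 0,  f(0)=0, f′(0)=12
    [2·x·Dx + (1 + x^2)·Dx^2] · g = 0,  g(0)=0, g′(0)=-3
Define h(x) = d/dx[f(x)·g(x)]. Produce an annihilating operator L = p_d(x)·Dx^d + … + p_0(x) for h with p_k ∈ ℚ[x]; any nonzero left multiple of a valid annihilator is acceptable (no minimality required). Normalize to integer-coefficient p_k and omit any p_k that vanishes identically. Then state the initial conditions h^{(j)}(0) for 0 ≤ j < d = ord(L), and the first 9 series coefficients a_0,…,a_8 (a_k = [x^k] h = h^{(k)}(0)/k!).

f: a_k = 0, 12, 0, -36, 0, 972/5, 0, -8748/7, 0, …
g: a_k = 0, -3, 0, 1, 0, -3/5, 0, 3/7, 0, …
Product ⇒ symmetric product L₀, ord ≤ 4.
Differentiate: ansatz ord ≤ ord L₀ ⇒ L.
L = (-216·x - 3600·x^3 - 5184·x^5 + 6480·x^7 + 17496·x^9) + (-40 - 1452·x^2 - 6480·x^4 - 4536·x^6 + 22680·x^8 + 26244·x^10)·Dx + (-80·x - 980·x^3 - 2160·x^5 + 2952·x^7 + 12960·x^9 + 8748·x^11)·Dx^2 + (-1 - 20·x^2 - 109·x^4 + 981·x^8 + 1620·x^10 + 729·x^12)·Dx^3  (order 3).
h: a_k = 0, -72, 0, 480, 0, -18792/5, 0, 222336/7, 0, …
ICs: h(0) = 0, h′(0) = -72, h′′(0) = 0.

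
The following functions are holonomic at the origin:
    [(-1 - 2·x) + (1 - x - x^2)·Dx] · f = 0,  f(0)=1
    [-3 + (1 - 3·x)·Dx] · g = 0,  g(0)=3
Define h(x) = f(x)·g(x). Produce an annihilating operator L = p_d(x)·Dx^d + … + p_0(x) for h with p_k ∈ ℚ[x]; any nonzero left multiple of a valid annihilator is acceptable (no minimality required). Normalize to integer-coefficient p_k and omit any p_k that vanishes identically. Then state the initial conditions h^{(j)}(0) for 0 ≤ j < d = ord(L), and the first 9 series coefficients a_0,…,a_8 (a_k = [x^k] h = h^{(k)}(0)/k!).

f: a_k = 1, 1, 2, 3, 5, 8, 13, 21, 34, …
g: a_k = 3, 9, 27, 81, 243, 729, 2187, 6561, 19683, …
L₀ := L_f ⊗_s L_g (sym. prod.), ord ≤ 1.
L = (-4 + 4·x + 9·x^2) + (1 - 4·x + 2·x^2 + 3·x^3)·Dx  (order 1).
h: a_k = 3, 12, 42, 135, 420, 1284, 3891, 11736, 35310, …
ICs: h(0) = 3.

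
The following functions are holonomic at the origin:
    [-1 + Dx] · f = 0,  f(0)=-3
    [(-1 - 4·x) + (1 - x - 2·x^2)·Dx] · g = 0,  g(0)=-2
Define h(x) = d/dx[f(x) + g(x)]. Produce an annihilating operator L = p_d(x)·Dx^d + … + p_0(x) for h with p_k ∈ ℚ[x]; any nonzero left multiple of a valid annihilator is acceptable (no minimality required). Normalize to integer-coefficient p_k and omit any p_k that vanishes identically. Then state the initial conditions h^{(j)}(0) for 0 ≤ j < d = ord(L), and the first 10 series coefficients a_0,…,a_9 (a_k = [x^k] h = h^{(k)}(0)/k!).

L = (24 + 138·x + 144·x^2 + 240·x^3 + 48·x^4) + (-29 - 142·x - 155·x^2 - 200·x^3 + 20·x^4 + 16·x^5)·Dx + (5 + 4·x + 11·x^2 - 40·x^3 - 68·x^4 - 16·x^5)·Dx^2  (order 2).
h: a_k = -5, -15, -63/2, -177/2, -1681/8, -20641/40, -285601/240, -4596481/1680, -82494721/13440, -1652313601/120960, …
ICs: h(0) = -5, h′(0) = -15.

f: a_k = -3, -3, -3/2, -1/2, -1/8, -1/40, -1/240, -1/1680, -1/13440, -1/120960, …
g: a_k = -2, -2, -6, -10, -22, -42, -86, -170, -342, -682, …
h₀=f+g: left-lcm gives L₀, ord ≤ 2.
h=h₀': d/dx-closure on L₀ ⇒ L.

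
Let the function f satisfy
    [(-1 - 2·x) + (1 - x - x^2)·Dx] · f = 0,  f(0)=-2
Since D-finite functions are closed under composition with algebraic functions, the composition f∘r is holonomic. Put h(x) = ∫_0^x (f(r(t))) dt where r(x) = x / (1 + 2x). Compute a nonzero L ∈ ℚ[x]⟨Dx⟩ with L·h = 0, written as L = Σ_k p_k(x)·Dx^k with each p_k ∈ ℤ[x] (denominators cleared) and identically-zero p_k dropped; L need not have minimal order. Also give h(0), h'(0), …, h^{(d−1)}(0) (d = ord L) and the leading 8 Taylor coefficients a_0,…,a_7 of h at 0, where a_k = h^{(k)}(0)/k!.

L = (-1 - 4·x)·Dx + (1 + 5·x + 7·x^2 + 2·x^3)·Dx^2  (order 2).
h: a_k = 0, -2, -1, 0, 1/2, -6/5, 8/3, -6, …
ICs: h(0) = 0, h′(0) = -2.

f: a_k = -2, -2, -4, -6, -10, -16, -26, -42, …
f∘r: x↦r, Dx↦Dx/r' in L_f ⇒ L₀.
Integrate: L := L₀·Dx.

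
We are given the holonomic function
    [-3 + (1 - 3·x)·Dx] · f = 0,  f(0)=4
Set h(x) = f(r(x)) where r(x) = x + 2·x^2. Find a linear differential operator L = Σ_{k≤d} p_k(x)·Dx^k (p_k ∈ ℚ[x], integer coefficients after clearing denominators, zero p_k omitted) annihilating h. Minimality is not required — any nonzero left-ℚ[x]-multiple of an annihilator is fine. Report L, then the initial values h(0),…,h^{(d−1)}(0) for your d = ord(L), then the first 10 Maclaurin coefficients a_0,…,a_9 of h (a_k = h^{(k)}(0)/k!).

f: a_k = 4, 12, 36, 108, 324, 972, 2916, 8748, 26244, 78732, …
Substitute x→r, Dx→(1/r')Dx; clear ⇒ L₀.
L = (3 + 12·x) + (-1 + 3·x + 6·x^2)·Dx  (order 1).
h: a_k = 4, 12, 60, 252, 1116, 4860, 21276, 92988, 406620, 1777788, …
ICs: h(0) = 4.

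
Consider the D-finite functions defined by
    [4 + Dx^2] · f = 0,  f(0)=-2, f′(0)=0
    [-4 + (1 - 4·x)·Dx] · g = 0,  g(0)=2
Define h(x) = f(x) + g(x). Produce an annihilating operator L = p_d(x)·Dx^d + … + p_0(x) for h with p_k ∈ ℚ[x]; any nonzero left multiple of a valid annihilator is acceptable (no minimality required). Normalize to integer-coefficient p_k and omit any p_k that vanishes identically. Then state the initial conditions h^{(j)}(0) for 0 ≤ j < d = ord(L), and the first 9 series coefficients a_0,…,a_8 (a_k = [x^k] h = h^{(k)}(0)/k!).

f: a_k = -2, 0, 4, 0, -4/3, 0, 8/45, 0, -4/315, …
g: a_k = 2, 8, 32, 128, 512, 2048, 8192, 32768, 131072, …
L₀ := lclm(L_f,L_g); ord L₀ ≤ 2+1.
L = (-400 + 128·x - 256·x^2) + (36 - 176·x + 192·x^2 - 256·x^3)·Dx + (-100 + 32·x - 64·x^2)·Dx^2 + (9 - 44·x + 48·x^2 - 64·x^3)·Dx^3  (order 3).
h: a_k = 0, 8, 36, 128, 1532/3, 2048, 368648/45, 32768, 41287676/315, …
ICs: h(0) = 0, h′(0) = 8, h′′(0) = 72.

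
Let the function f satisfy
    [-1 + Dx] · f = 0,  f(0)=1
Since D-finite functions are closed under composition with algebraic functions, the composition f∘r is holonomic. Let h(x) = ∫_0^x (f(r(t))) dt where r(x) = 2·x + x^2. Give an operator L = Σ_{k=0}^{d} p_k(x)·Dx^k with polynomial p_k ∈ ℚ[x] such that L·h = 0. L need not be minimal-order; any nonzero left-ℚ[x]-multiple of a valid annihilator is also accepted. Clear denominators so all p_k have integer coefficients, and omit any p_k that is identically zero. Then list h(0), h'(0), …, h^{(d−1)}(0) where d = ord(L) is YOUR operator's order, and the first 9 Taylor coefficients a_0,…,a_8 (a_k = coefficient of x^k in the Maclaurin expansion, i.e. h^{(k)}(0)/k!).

f: a_k = 1, 1, 1/2, 1/6, 1/24, 1/120, 1/720, 1/5040, 1/40320, …
f∘r: x↦r, Dx↦Dx/r' in L_f ⇒ L₀.
∫: right-multiply L₀ by Dx.
L = (-2 - 2·x)·Dx + Dx^2  (order 2).
h: a_k = 0, 1, 1, 1, 5/6, 19/30, 13/30, 173/630, 407/2520, …
ICs: h(0) = 0, h′(0) = 1.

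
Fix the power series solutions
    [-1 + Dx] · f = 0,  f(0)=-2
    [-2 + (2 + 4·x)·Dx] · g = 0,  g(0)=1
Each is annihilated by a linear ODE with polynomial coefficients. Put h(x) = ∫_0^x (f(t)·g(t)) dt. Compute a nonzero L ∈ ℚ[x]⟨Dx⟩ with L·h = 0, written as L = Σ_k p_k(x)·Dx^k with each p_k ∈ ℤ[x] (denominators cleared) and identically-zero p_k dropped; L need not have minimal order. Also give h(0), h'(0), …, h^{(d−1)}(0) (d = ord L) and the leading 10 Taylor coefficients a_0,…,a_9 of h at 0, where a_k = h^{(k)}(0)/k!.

f: a_k = -2, -2, -1, -1/3, -1/12, -1/60, -1/360, -1/2520, -1/20160, -1/181440, …
g: a_k = 1, 1, -1/2, 1/2, -5/8, 7/8, -21/16, 33/16, -429/128, 715/128, …
h₀=f·g: eliminate ⇒ L₀, order ≤ 1·1.
h=∫₀ˣh₀: take L = L₀·Dx.
L = (-2 - 2·x)·Dx + (1 + 2·x)·Dx^2  (order 2).
h: a_k = 0, -2, -2, -2/3, -1/3, 1/15, -7/45, 61/315, -347/1260, 4591/11340, …
ICs: h(0) = 0, h′(0) = -2.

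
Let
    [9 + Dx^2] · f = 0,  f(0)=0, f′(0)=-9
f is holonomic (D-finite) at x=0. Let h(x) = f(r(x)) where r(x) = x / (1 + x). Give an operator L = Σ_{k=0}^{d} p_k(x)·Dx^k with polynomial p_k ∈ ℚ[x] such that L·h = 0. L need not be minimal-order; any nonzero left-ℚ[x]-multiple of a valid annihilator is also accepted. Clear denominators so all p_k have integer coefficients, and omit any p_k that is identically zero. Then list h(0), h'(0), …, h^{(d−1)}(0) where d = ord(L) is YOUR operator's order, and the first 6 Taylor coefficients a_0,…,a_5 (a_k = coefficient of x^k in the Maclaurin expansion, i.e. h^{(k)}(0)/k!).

f: a_k = 0, -9, 0, 27/2, 0, -243/40, …
Substitute x→r, Dx→(1/r')Dx; clear ⇒ L₀.
L = 9 + (2 + 6·x + 6·x^2 + 2·x^3)·Dx + (1 + 4·x + 6·x^2 + 4·x^3 + x^4)·Dx^2  (order 2).
h: a_k = 0, -9, 9, 9/2, -63/2, 2637/40, …
ICs: h(0) = 0, h′(0) = -9.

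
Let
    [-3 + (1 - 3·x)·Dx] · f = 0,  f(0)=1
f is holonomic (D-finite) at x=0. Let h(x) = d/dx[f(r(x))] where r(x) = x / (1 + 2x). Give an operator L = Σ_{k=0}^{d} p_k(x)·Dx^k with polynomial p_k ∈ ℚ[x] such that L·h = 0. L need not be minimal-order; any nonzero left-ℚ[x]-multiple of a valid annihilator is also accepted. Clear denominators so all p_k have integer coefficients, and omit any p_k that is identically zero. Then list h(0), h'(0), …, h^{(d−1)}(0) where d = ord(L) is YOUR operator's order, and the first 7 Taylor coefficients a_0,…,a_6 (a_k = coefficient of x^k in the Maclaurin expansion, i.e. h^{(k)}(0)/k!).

f: a_k = 1, 3, 9, 27, 81, 243, 729, …
L₀ from L_f via x↦r, Dx↦r'^{-1}Dx.
Differentiate: ansatz ord ≤ ord L₀ ⇒ L.
L = 4 + (-2 + 2·x)·Dx  (order 1).
h: a_k = 3, 6, 9, 12, 15, 18, 21, …
ICs: h(0) = 3.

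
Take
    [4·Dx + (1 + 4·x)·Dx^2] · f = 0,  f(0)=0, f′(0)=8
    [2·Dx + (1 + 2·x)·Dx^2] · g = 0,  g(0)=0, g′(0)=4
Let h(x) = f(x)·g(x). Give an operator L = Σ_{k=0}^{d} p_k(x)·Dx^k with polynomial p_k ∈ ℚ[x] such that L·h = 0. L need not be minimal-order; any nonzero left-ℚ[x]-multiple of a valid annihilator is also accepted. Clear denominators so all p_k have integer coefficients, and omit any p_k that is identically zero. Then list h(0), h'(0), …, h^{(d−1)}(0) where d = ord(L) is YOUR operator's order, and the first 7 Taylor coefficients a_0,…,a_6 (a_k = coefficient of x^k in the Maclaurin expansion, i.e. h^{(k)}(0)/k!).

f: a_k = 0, 8, -16, 128/3, -128, 2048/5, -4096/3, …
g: a_k = 0, 4, -4, 16/3, -8, 64/5, -64/3, …
L₀ := L_f ⊗_s L_g (sym. prod.), ord ≤ 4.
L = (160 + 768·x + 1024·x^2)·Dx + (264 + 2144·x + 5760·x^2 + 5120·x^3)·Dx^2 + (64 + 720·x + 2976·x^2 + 5376·x^3 + 3584·x^4)·Dx^3 + (3 + 44·x + 252·x^2 + 704·x^3 + 960·x^4 + 512·x^5)·Dx^4  (order 4).
h: a_k = 0, 0, 32, -96, 832/3, -832, 117376/45, …
ICs: h(0) = 0, h′(0) = 0, h′′(0) = 64, h′′′(0) = -576.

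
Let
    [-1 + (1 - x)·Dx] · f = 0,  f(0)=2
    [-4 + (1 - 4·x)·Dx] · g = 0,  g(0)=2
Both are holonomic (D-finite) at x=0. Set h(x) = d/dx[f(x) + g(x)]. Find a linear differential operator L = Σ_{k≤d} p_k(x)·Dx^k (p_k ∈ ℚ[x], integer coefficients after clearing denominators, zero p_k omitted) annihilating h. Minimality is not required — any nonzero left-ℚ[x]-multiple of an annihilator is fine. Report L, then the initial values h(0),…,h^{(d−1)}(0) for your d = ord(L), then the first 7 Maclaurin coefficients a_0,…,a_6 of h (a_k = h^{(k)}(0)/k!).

L = 24 + (-15 + 24·x)·Dx + (1 - 5·x + 4·x^2)·Dx^2  (order 2).
h: a_k = 10, 68, 390, 2056, 10250, 49164, 229390, …
ICs: h(0) = 10, h′(0) = 68.

f: a_k = 2, 2, 2, 2, 2, 2, 2, …
g: a_k = 2, 8, 32, 128, 512, 2048, 8192, …
f+g: L₀ = lclm(L_f,L_g), ord ≤ 1+1.
Derive L from L₀ (diff closure).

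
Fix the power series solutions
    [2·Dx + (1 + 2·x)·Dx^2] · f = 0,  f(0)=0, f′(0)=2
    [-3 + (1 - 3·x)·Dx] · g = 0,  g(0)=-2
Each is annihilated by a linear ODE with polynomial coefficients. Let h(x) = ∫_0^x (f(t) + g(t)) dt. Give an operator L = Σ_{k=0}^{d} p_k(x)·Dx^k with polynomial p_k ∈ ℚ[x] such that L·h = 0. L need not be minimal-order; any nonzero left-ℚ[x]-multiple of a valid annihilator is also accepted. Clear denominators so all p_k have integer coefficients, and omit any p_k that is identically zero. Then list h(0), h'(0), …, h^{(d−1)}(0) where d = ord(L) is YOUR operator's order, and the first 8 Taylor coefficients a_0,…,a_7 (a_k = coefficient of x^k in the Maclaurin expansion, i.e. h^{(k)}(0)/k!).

L = (-78 - 36·x)·Dx^2 + (-23 - 132·x - 72·x^2)·Dx^3 + (4 - x - 27·x^2 - 18·x^3)·Dx^4  (order 4).
h: a_k = 0, -2, -2, -20/3, -77/6, -166/5, -1199/15, -4406/21, …
ICs: h(0) = 0, h′(0) = -2, h′′(0) = -4, h′′′(0) = -40.

f: a_k = 0, 2, -2, 8/3, -4, 32/5, -32/3, 128/7, …
g: a_k = -2, -6, -18, -54, -162, -486, -1458, -4374, …
Sum ⇒ L₀ = lclm(L_f,L_g) in ℚ(x)⟨Dx⟩.
h=∫h₀ ⇒ L = L₀·Dx.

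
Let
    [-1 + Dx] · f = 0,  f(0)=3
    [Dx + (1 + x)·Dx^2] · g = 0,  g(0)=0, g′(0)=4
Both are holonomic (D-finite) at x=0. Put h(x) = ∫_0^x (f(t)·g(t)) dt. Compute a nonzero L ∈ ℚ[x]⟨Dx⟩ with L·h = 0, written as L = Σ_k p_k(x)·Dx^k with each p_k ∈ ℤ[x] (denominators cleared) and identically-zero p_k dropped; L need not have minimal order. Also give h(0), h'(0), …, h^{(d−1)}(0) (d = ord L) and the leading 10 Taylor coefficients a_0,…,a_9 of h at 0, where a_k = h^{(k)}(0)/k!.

f: a_k = 3, 3, 3/2, 1/2, 1/8, 1/40, 1/240, 1/1680, 1/13440, 1/120960, …
g: a_k = 0, 4, -2, 4/3, -1, 4/5, -2/3, 4/7, -1/2, 4/9, …
Product ⇒ symmetric product L₀, ord ≤ 2.
h=∫₀ˣh₀: take L = L₀·Dx.
L = x·Dx + (-1 - 2·x)·Dx^2 + (1 + x)·Dx^3  (order 3).
h: a_k = 0, 0, 6, 2, 1, 0, 3/20, -1/12, 23/336, -29/540, …
ICs: h(0) = 0, h′(0) = 0, h′′(0) = 12.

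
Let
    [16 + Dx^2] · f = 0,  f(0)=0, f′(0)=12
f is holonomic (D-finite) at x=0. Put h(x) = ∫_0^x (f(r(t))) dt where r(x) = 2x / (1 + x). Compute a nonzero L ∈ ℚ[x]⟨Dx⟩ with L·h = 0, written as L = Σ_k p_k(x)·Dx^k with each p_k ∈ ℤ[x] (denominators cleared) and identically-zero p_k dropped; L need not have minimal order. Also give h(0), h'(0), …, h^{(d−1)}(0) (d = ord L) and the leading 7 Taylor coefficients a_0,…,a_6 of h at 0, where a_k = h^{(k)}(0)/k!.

f: a_k = 0, 12, 0, -32, 0, 128/5, 0, …
L₀ from L_f via x↦r, Dx↦r'^{-1}Dx.
h=∫h₀ ⇒ L = L₀·Dx.
L = 64·Dx + (2 + 6·x + 6·x^2 + 2·x^3)·Dx^2 + (1 + 4·x + 6·x^2 + 4·x^3 + x^4)·Dx^3  (order 3).
h: a_k = 0, 0, 12, -8, -58, 744/5, -1732/15, …
ICs: h(0) = 0, h′(0) = 0, h′′(0) = 24.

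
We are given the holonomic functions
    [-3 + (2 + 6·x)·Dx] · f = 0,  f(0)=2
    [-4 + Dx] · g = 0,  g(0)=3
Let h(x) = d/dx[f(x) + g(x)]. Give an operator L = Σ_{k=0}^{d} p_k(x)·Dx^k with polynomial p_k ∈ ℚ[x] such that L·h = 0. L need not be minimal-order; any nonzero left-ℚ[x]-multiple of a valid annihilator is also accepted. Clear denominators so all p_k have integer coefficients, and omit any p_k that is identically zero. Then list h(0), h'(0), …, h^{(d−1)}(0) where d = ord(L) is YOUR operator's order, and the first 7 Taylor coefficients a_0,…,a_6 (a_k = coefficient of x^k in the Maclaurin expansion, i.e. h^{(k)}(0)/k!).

L = (-204 - 288·x) + (-37 - 384·x - 576·x^2)·Dx + (22 + 114·x + 144·x^2)·Dx^2  (order 2).
h: a_k = 15, 87/2, 849/8, 1643/16, 24889/128, -98563/1280, 8626531/15360, …
ICs: h(0) = 15, h′(0) = 87/2.

f: a_k = 2, 3, -9/4, 27/8, -405/64, 1701/128, -15309/512, …
g: a_k = 3, 12, 24, 32, 32, 128/5, 256/15, …
f+g: L₀ = lclm(L_f,L_g), ord ≤ 1+1.
Differentiate: ansatz ord ≤ ord L₀ ⇒ L.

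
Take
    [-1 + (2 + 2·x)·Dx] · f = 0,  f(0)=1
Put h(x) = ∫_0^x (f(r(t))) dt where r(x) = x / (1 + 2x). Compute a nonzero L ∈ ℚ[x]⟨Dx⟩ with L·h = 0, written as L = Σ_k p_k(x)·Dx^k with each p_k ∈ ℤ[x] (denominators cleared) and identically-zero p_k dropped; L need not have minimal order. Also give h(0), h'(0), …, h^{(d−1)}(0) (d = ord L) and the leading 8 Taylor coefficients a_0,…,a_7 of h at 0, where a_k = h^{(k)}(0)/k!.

f: a_k = 1, 1/2, -1/8, 1/16, -5/128, 7/256, -21/1024, 33/2048, …
Change of var in L_f (x↦r) gives L₀.
h=∫h₀ ⇒ L = L₀·Dx.
L = -Dx + (2 + 10·x + 12·x^2)·Dx^2  (order 2).
h: a_k = 0, 1, 1/4, -3/8, 41/64, -757/640, 1181/512, -33645/7168, …
ICs: h(0) = 0, h′(0) = 1.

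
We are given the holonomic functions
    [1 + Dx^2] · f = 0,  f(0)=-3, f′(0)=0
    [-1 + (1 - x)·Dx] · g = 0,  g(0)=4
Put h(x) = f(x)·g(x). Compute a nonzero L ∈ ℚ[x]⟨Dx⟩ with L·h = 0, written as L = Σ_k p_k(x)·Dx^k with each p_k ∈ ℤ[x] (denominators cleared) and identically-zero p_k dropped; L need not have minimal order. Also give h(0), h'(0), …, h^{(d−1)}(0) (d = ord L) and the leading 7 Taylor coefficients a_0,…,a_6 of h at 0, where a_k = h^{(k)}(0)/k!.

L = (-1 + x) + 2·Dx + (-1 + x)·Dx^2  (order 2).
h: a_k = -12, -12, -6, -6, -13/2, -13/2, -389/60, …
ICs: h(0) = -12, h′(0) = -12.

f: a_k = -3, 0, 3/2, 0, -1/8, 0, 1/240, …
g: a_k = 4, 4, 4, 4, 4, 4, 4, …
L₀ := L_f ⊗_s L_g (sym. prod.), ord ≤ 2.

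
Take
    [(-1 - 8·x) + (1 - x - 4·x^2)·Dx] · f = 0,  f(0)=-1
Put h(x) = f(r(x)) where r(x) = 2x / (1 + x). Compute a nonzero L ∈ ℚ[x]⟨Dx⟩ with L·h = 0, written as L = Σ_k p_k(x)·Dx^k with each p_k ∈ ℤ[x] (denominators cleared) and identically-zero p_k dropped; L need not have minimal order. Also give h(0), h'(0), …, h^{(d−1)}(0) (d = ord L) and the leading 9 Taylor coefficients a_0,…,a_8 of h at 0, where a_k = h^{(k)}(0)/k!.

L = (2 + 34·x) + (-1 - x + 17·x^2 + 17·x^3)·Dx  (order 1).
h: a_k = -1, -2, -18, -34, -306, -578, -5202, -9826, -88434, …
ICs: h(0) = -1.

f: a_k = -1, -1, -5, -9, -29, -65, -181, -441, -1165, …
h₀=f(r): pull back L_f along r ⇒ L₀.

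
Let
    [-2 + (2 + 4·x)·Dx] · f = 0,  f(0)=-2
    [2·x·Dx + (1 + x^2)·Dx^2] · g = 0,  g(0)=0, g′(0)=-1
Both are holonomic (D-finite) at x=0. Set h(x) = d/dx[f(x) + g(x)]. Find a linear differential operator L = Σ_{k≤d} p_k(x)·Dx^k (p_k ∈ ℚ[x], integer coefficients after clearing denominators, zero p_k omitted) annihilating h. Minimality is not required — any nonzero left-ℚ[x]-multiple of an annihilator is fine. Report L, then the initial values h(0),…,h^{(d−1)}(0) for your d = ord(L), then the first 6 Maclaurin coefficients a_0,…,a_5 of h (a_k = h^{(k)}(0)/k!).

L = (-2 - 10·x + 6·x^2 + 6·x^3) + (-5 - 8·x - 8·x^2 + 24·x^3 + 21·x^4)·Dx + (-1 + 6·x^2 + 6·x^3 + 7·x^4 + 6·x^5)·Dx^2  (order 2).
h: a_k = -3, 2, -2, 5, -39/4, 63/4, …
ICs: h(0) = -3, h′(0) = 2.

f: a_k = -2, -2, 1, -1, 5/4, -7/4, …
g: a_k = 0, -1, 0, 1/3, 0, -1/5, …
f+g: L₀ = lclm(L_f,L_g), ord ≤ 1+2.
h₀' ⇒ L via d/dx closure of L₀.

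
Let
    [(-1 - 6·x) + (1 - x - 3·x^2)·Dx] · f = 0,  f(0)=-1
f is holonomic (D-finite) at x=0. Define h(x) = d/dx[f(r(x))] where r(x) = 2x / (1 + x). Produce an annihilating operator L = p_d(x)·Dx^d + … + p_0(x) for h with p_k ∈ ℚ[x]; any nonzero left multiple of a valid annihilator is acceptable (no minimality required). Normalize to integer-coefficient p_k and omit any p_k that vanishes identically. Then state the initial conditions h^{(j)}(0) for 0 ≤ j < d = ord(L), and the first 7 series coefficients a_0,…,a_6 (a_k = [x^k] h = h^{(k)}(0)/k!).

L = (14 + 78·x + 546·x^2 + 338·x^3) + (-1 - 14·x + 182·x^3 + 169·x^4)·Dx  (order 1).
h: a_k = -2, -28, -78, -728, -1690, -14196, -30758, …
ICs: h(0) = -2.

f: a_k = -1, -1, -4, -7, -19, -40, -97, …
Change of var in L_f (x↦r) gives L₀.
Differentiate: ansatz ord ≤ ord L₀ ⇒ L.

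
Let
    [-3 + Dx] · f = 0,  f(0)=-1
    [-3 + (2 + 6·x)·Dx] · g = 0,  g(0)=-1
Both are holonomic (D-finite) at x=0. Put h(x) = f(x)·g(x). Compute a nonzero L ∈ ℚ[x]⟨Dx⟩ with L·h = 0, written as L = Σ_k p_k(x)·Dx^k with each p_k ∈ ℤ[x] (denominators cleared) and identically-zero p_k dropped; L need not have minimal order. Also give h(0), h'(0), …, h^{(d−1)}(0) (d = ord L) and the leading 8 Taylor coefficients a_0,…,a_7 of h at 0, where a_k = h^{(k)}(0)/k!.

L = (-9 - 18·x) + (2 + 6·x)·Dx  (order 1).
h: a_k = 1, 9/2, 63/8, 153/16, 891/128, 8667/1280, -7209/5120, 818667/71680, …
ICs: h(0) = 1.

f: a_k = -1, -3, -9/2, -9/2, -27/8, -81/40, -81/80, -243/560, …
g: a_k = -1, -3/2, 9/8, -27/16, 405/128, -1701/256, 15309/1024, -72171/2048, …
Sym-product of L_f,L_g gives L₀ (≤ ord 1).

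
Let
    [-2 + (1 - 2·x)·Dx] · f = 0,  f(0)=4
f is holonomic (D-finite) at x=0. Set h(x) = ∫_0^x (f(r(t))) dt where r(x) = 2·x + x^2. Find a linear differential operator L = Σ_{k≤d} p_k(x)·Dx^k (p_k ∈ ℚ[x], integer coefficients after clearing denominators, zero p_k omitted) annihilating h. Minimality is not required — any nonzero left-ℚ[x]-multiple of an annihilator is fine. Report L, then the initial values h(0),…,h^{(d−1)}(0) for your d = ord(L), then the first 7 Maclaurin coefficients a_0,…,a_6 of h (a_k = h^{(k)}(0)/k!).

L = (4 + 4·x)·Dx + (-1 + 4·x + 2·x^2)·Dx^2  (order 2).
h: a_k = 0, 4, 8, 24, 80, 1424/5, 1056, …
ICs: h(0) = 0, h′(0) = 4.

f: a_k = 4, 8, 16, 32, 64, 128, 256, …
f∘r: x↦r, Dx↦Dx/r' in L_f ⇒ L₀.
Integrate: L := L₀·Dx.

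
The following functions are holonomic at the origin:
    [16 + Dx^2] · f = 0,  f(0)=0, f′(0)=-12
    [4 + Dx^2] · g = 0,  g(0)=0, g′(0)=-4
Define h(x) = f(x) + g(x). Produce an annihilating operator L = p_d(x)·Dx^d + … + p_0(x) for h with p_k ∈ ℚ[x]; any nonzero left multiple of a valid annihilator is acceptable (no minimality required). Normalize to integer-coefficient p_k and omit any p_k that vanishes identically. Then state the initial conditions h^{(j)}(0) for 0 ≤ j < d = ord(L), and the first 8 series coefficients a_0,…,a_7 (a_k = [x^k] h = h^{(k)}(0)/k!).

L = 64 + 20·Dx^2 + Dx^4  (order 4).
h: a_k = 0, -16, 0, 104/3, 0, -392/15, 0, 3088/315, …
ICs: h(0) = 0, h′(0) = -16, h′′(0) = 0, h′′′(0) = 208.

f: a_k = 0, -12, 0, 32, 0, -128/5, 0, 1024/105, …
g: a_k = 0, -4, 0, 8/3, 0, -8/15, 0, 16/315, …
f+g: L₀ = lclm(L_f,L_g), ord ≤ 2+2.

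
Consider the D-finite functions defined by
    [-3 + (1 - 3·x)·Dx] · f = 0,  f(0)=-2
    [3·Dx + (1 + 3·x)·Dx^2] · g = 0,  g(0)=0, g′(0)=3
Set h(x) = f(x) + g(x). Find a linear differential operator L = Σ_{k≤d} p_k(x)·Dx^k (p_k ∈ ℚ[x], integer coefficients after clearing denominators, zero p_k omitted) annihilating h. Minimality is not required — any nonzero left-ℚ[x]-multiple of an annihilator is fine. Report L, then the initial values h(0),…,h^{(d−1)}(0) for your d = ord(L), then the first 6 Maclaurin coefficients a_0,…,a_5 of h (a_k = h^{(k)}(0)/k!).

f: a_k = -2, -6, -18, -54, -162, -486, …
g: a_k = 0, 3, -9/2, 9, -81/4, 243/5, …
h₀=f+g: left-lcm gives L₀, ord ≤ 3.
L = (30 + 18·x)·Dx + (4 + 48·x + 36·x^2)·Dx^2 + (-1 - x + 9·x^2 + 9·x^3)·Dx^3  (order 3).
h: a_k = -2, -3, -45/2, -45, -729/4, -2187/5, …
ICs: h(0) = -2, h′(0) = -3, h′′(0) = -45.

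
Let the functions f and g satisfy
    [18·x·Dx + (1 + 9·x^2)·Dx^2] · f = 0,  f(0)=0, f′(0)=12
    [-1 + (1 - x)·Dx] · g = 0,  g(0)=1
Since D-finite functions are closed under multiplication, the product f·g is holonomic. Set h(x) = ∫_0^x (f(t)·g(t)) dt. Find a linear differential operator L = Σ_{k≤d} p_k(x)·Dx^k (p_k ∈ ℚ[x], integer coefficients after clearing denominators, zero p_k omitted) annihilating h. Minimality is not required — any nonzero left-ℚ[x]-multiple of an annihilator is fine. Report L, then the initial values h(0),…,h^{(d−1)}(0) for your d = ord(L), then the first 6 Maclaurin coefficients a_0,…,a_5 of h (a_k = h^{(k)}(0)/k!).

f: a_k = 0, 12, 0, -36, 0, 972/5, …
g: a_k = 1, 1, 1, 1, 1, 1, …
Product ⇒ symmetric product L₀, ord ≤ 2.
Integrate: L := L₀·Dx.
L = 18·x·Dx + (2 - 18·x + 36·x^2)·Dx^2 + (-1 + x - 9·x^2 + 9·x^3)·Dx^3  (order 3).
h: a_k = 0, 0, 6, 4, -6, -24/5, …
ICs: h(0) = 0, h′(0) = 0, h′′(0) = 12.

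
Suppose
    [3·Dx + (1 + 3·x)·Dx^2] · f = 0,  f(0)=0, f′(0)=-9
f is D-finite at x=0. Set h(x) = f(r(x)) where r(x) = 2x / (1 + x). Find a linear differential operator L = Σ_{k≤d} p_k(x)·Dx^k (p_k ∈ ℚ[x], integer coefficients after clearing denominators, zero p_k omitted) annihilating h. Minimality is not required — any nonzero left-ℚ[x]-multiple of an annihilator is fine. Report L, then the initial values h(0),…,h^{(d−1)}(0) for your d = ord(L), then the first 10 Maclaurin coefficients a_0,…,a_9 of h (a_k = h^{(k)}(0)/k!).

f: a_k = 0, -9, 27/2, -27, 243/4, -729/5, 729/2, -6561/7, 19683/8, -6561, …
h₀=f(r): pull back L_f along r ⇒ L₀.
L = (8 + 14·x)·Dx + (1 + 8·x + 7·x^2)·Dx^2  (order 2).
h: a_k = 0, -18, 72, -342, 1800, -50418/5, 58824, -2470626/7, 2161800, -13451202, …
ICs: h(0) = 0, h′(0) = -18.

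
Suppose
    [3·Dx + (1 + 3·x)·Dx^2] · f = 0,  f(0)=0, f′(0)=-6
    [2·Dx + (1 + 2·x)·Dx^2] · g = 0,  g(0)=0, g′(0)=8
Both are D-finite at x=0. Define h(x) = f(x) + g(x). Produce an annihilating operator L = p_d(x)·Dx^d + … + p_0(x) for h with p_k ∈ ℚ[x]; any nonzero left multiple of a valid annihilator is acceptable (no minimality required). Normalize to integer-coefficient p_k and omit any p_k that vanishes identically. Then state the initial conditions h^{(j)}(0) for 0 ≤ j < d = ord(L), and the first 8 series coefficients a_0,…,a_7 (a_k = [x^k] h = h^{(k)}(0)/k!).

L = 12·Dx + (10 + 24·x)·Dx^2 + (1 + 5·x + 6·x^2)·Dx^3  (order 3).
h: a_k = 0, 2, 1, -22/3, 49/2, -358/5, 601/3, -3862/7, …
ICs: h(0) = 0, h′(0) = 2, h′′(0) = 2.

f: a_k = 0, -6, 9, -18, 81/2, -486/5, 243, -4374/7, …
g: a_k = 0, 8, -8, 32/3, -16, 128/5, -128/3, 512/7, …
f+g: L₀ = lclm(L_f,L_g), ord ≤ 2+2.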